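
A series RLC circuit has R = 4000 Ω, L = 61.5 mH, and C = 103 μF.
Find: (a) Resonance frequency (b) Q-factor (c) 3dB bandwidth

Step 1 — Resonance: ω₀ = 1/√(LC) = 1/√(0.0615·0.000103) = 397.3 rad/s.
Step 2 — f₀ = ω₀/(2π) = 63.24 Hz.
Step 3 — Series Q: Q = ω₀L/R = 397.3·0.0615/4000 = 0.006109.
Step 4 — Bandwidth: Δω = ω₀/Q = 6.504e+04 rad/s; BW = Δω/(2π) = 1.035e+04 Hz.

(a) f₀ = 63.24 Hz  (b) Q = 0.006109  (c) BW = 1.035e+04 Hz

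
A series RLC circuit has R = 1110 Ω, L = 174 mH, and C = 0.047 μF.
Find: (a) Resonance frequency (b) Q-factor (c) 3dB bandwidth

Step 1 — Resonance condition Im(Z)=0 gives ω₀ = 1/√(LC).
Step 2 — ω₀ = 1/√(0.174·4.7e-08) = 1.106e+04 rad/s.
Step 3 — f₀ = ω₀/(2π) = 1760 Hz.
Step 4 — Series Q: Q = ω₀L/R = 1.106e+04·0.174/1110 = 1.733.
Step 5 — 3dB bandwidth: Δω = ω₀/Q = 6379 rad/s; BW = Δω/(2π) = 1015 Hz.

(a) f₀ = 1760 Hz  (b) Q = 1.733  (c) BW = 1015 Hz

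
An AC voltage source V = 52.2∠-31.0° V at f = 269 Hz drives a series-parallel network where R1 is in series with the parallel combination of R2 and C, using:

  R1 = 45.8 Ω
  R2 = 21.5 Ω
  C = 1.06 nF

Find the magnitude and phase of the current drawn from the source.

Step 1 — Angular frequency: ω = 2π·f = 2π·269 = 1690 rad/s.
Step 2 — Component impedances:
  R1: Z = R = 45.8 Ω
  R2: Z = R = 21.5 Ω
  C: Z = 1/(jωC) = -j/(ω·C) = 0 - j5.582e+05 Ω
Step 3 — Parallel branch: R2 || C = 1/(1/R2 + 1/C) = 21.5 - j0.0008282 Ω.
Step 4 — Series with R1: Z_total = R1 + (R2 || C) = 67.3 - j0.0008282 Ω = 67.3∠-0.0° Ω.
Step 5 — Source phasor: V = 52.2∠-31.0° V = 44.74 - j26.88 V.
Step 6 — Ohm's law: I = V / Z_total = (44.74 - j26.88) / (67.3 - j0.0008282) = 0.6649 - j0.3995 A.
Step 7 — Convert to polar: |I| = 0.7756 A, ∠I = -31.0°.

I = 0.7756∠-31.0° A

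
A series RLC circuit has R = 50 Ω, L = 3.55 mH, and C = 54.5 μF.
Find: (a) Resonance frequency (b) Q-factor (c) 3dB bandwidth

Step 1 — Resonance condition Im(Z)=0 gives ω₀ = 1/√(LC).
Step 2 — ω₀ = 1/√(0.00355·5.45e-05) = 2273 rad/s.
Step 3 — f₀ = ω₀/(2π) = 361.8 Hz.
Step 4 — Series Q: Q = ω₀L/R = 2273·0.00355/50 = 0.1614.
Step 5 — 3dB bandwidth: Δω = ω₀/Q = 1.408e+04 rad/s; BW = Δω/(2π) = 2242 Hz.

(a) f₀ = 361.8 Hz  (b) Q = 0.1614  (c) BW = 2242 Hz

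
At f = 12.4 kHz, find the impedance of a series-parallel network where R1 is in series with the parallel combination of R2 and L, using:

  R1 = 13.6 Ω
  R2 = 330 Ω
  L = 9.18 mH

Step 1 — Angular frequency: ω = 2π·f = 2π·1.24e+04 = 7.791e+04 rad/s.
Step 2 — Component impedances:
  R1: Z = R = 13.6 Ω
  R2: Z = R = 330 Ω
  L: Z = jωL = j·7.791e+04·0.00918 = 0 + j715.2 Ω
Step 3 — Parallel branch: R2 || L = 1/(1/R2 + 1/L) = 272.1 + j125.5 Ω.
Step 4 — Series with R1: Z_total = R1 + (R2 || L) = 285.7 + j125.5 Ω = 312∠23.7° Ω.

Z = 285.7 + j125.5 Ω = 312∠23.7° Ω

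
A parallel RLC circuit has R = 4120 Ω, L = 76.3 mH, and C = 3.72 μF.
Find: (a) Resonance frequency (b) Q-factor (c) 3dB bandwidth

Step 1 — Resonance: ω₀ = 1/√(LC) = 1/√(0.0763·3.72e-06) = 1877 rad/s.
Step 2 — f₀ = ω₀/(2π) = 298.7 Hz.
Step 3 — Parallel Q: Q = R/(ω₀L) = 4120/(1877·0.0763) = 28.77.
Step 4 — Bandwidth: Δω = ω₀/Q = 65.25 rad/s; BW = Δω/(2π) = 10.38 Hz.

(a) f₀ = 298.7 Hz  (b) Q = 28.77  (c) BW = 10.38 Hz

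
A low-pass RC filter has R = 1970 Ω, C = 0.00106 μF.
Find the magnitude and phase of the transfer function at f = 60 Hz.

Step 1 — Angular frequency: ω = 2π·60 = 377 rad/s.
Step 2 — Transfer function: H(jω) = 1/(1 + jωRC).
Step 3 — Denominator: 1 + jωRC = 1 + j·377·1970·1.06e-09 = 1 + j0.0007872.
Step 4 — H = 1 - j0.0007872.
Step 5 — Magnitude: |H| = 1 (-0.0 dB); phase: φ = -0.0°.

|H| = 1 (-0.0 dB), φ = -0.0°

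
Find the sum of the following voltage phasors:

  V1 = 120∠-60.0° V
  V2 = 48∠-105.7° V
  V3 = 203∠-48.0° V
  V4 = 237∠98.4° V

Step 1 — Convert each phasor to rectangular form:
  V1 = 120·(cos(-60.0°) + j·sin(-60.0°)) = 60 - j103.9 V
  V2 = 48·(cos(-105.7°) + j·sin(-105.7°)) = -12.99 - j46.21 V
  V3 = 203·(cos(-48.0°) + j·sin(-48.0°)) = 135.8 - j150.9 V
  V4 = 237·(cos(98.4°) + j·sin(98.4°)) = -34.62 + j234.5 V
Step 2 — Sum components: V_total = 148.2 - j66.53 V.
Step 3 — Convert to polar: |V_total| = 162.5 V, ∠V_total = -24.2°.

V_total = 162.5∠-24.2° V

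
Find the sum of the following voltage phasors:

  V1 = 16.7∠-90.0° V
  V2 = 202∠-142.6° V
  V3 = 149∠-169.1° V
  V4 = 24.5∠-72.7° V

Step 1 — Convert each phasor to rectangular form:
  V1 = 16.7·(cos(-90.0°) + j·sin(-90.0°)) = 0 - j16.7 V
  V2 = 202·(cos(-142.6°) + j·sin(-142.6°)) = -160.5 - j122.7 V
  V3 = 149·(cos(-169.1°) + j·sin(-169.1°)) = -146.3 - j28.18 V
  V4 = 24.5·(cos(-72.7°) + j·sin(-72.7°)) = 7.286 - j23.39 V
Step 2 — Sum components: V_total = -299.5 - j191 V.
Step 3 — Convert to polar: |V_total| = 355.2 V, ∠V_total = -147.5°.

V_total = 355.2∠-147.5° V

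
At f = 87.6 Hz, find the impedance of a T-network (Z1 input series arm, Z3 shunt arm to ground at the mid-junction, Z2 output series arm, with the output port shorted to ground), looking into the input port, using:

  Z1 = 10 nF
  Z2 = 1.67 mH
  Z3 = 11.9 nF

Step 1 — Angular frequency: ω = 2π·f = 2π·87.6 = 550.4 rad/s.
Step 2 — Component impedances:
  Z1: Z = 1/(jωC) = -j/(ω·C) = 0 - j1.817e+05 Ω
  Z2: Z = jωL = j·550.4·0.00167 = 0 + j0.9192 Ω
  Z3: Z = 1/(jωC) = -j/(ω·C) = 0 - j1.527e+05 Ω
Step 3 — With the output port shorted to ground, the output series arm Z2 runs from the junction to ground; the shunt arm Z3 also runs from the junction to ground. They appear in parallel: Z3 || Z2 = 0 + j0.9192 Ω.
Step 4 — Series with input arm Z1: Z_in = Z1 + (Z3 || Z2) = 0 - j1.817e+05 Ω = 1.817e+05∠-90.0° Ω.

Z = 0 - j1.817e+05 Ω = 1.817e+05∠-90.0° Ω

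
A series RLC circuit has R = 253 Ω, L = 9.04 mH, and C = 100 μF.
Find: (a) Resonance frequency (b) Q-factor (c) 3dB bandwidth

Step 1 — Resonance condition Im(Z)=0 gives ω₀ = 1/√(LC).
Step 2 — ω₀ = 1/√(0.00904·0.0001) = 1052 rad/s.
Step 3 — f₀ = ω₀/(2π) = 167.4 Hz.
Step 4 — Series Q: Q = ω₀L/R = 1052·0.00904/253 = 0.03758.
Step 5 — 3dB bandwidth: Δω = ω₀/Q = 2.799e+04 rad/s; BW = Δω/(2π) = 4454 Hz.

(a) f₀ = 167.4 Hz  (b) Q = 0.03758  (c) BW = 4454 Hz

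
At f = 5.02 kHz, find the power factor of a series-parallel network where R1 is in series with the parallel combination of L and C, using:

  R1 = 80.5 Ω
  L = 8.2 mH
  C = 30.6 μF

Step 1 — Angular frequency: ω = 2π·f = 2π·5020 = 3.154e+04 rad/s.
Step 2 — Component impedances:
  R1: Z = R = 80.5 Ω
  L: Z = jωL = j·3.154e+04·0.0082 = 0 + j258.6 Ω
  C: Z = 1/(jωC) = -j/(ω·C) = 0 - j1.036 Ω
Step 3 — Parallel branch: L || C = 1/(1/L + 1/C) = 0 - j1.04 Ω.
Step 4 — Series with R1: Z_total = R1 + (L || C) = 80.5 - j1.04 Ω = 80.51∠-0.7° Ω.
Step 5 — Power factor: PF = cos(φ) = Re(Z)/|Z| = 80.5/80.51 = 0.9999.
Step 6 — Type: Im(Z) = -1.04 ⇒ leading (phase φ = -0.7°).

PF = 0.9999 (leading, φ = -0.7°)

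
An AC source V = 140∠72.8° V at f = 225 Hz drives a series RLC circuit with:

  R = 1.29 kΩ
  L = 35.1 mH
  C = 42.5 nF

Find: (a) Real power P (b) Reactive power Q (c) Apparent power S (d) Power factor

Step 1 — Angular frequency: ω = 2π·f = 2π·225 = 1414 rad/s.
Step 2 — Component impedances:
  R: Z = R = 1290 Ω
  L: Z = jωL = j·1414·0.0351 = 0 + j49.62 Ω
  C: Z = 1/(jωC) = -j/(ω·C) = 0 - j1.664e+04 Ω
Step 3 — Series combination: Z_total = R + L + C = 1290 - j1.659e+04 Ω = 1.664e+04∠-85.6° Ω.
Step 4 — Source phasor: V = 140∠72.8° V = 41.4 + j133.7 V.
Step 5 — Current: I = V / Z = -0.007818 + j0.003103 A = 0.008411∠158.4° A.
Step 6 — Complex power: S = V·I* = 0.09127 - j1.174 VA.
Step 7 — Real power: P = Re(S) = 0.09127 W.
Step 8 — Reactive power: Q = Im(S) = -1.174 VAR.
Step 9 — Apparent power: |S| = 1.178 VA.
Step 10 — Power factor: PF = P/|S| = 0.0775 (leading).

(a) P = 0.09127 W  (b) Q = -1.174 VAR  (c) S = 1.178 VA  (d) PF = 0.0775 (leading)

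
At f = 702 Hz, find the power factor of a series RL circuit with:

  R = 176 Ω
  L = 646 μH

Step 1 — Angular frequency: ω = 2π·f = 2π·702 = 4411 rad/s.
Step 2 — Component impedances:
  R: Z = R = 176 Ω
  L: Z = jωL = j·4411·0.000646 = 0 + j2.849 Ω
Step 3 — Series combination: Z_total = R + L = 176 + j2.849 Ω = 176∠0.9° Ω.
Step 4 — Power factor: PF = cos(φ) = Re(Z)/|Z| = 176/176.02 = 0.9999.
Step 5 — Type: Im(Z) = 2.849 ⇒ lagging (phase φ = 0.9°).

PF = 0.9999 (lagging, φ = 0.9°)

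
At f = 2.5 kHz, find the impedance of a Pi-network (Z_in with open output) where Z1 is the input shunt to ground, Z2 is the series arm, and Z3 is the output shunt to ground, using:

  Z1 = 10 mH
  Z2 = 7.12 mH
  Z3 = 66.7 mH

Step 1 — Angular frequency: ω = 2π·f = 2π·2500 = 1.571e+04 rad/s.
Step 2 — Component impedances:
  Z1: Z = jωL = j·1.571e+04·0.01 = 0 + j157.1 Ω
  Z2: Z = jωL = j·1.571e+04·0.00712 = 0 + j111.8 Ω
  Z3: Z = jωL = j·1.571e+04·0.0667 = 0 + j1048 Ω
Step 3 — With open output, the series arm Z2 and the output shunt Z3 appear in series to ground: Z2 + Z3 = 0 + j1160 Ω.
Step 4 — Parallel with input shunt Z1: Z_in = Z1 || (Z2 + Z3) = 0 + j138.3 Ω = 138.3∠90.0° Ω.

Z = 0 + j138.3 Ω = 138.3∠90.0° Ω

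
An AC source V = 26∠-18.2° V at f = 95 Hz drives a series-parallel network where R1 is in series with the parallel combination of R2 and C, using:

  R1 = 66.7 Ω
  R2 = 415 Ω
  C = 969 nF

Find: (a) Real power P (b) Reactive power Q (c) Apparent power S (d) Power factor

Step 1 — Angular frequency: ω = 2π·f = 2π·95 = 596.9 rad/s.
Step 2 — Component impedances:
  R1: Z = R = 66.7 Ω
  R2: Z = R = 415 Ω
  C: Z = 1/(jωC) = -j/(ω·C) = 0 - j1729 Ω
Step 3 — Parallel branch: R2 || C = 1/(1/R2 + 1/C) = 392.4 - j94.19 Ω.
Step 4 — Series with R1: Z_total = R1 + (R2 || C) = 459.1 - j94.19 Ω = 468.7∠-11.6° Ω.
Step 5 — Source phasor: V = 26∠-18.2° V = 24.7 - j8.121 V.
Step 6 — Current: I = V / Z = 0.05511 - j0.006382 A = 0.05548∠-6.6° A.
Step 7 — Complex power: S = V·I* = 1.413 - j0.2899 VA.
Step 8 — Real power: P = Re(S) = 1.413 W.
Step 9 — Reactive power: Q = Im(S) = -0.2899 VAR.
Step 10 — Apparent power: |S| = 1.442 VA.
Step 11 — Power factor: PF = P/|S| = 0.9796 (leading).

(a) P = 1.413 W  (b) Q = -0.2899 VAR  (c) S = 1.442 VA  (d) PF = 0.9796 (leading)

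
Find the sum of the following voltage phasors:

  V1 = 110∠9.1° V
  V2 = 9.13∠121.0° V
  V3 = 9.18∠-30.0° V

Step 1 — Convert each phasor to rectangular form:
  V1 = 110·(cos(9.1°) + j·sin(9.1°)) = 108.6 + j17.4 V
  V2 = 9.13·(cos(121.0°) + j·sin(121.0°)) = -4.702 + j7.826 V
  V3 = 9.18·(cos(-30.0°) + j·sin(-30.0°)) = 7.95 - j4.59 V
Step 2 — Sum components: V_total = 111.9 + j20.63 V.
Step 3 — Convert to polar: |V_total| = 113.8 V, ∠V_total = 10.5°.

V_total = 113.8∠10.5° V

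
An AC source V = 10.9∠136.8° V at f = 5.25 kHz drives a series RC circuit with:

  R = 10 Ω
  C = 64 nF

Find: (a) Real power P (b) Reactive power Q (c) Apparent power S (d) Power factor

Step 1 — Angular frequency: ω = 2π·f = 2π·5250 = 3.299e+04 rad/s.
Step 2 — Component impedances:
  R: Z = R = 10 Ω
  C: Z = 1/(jωC) = -j/(ω·C) = 0 - j473.7 Ω
Step 3 — Series combination: Z_total = R + C = 10 - j473.7 Ω = 473.8∠-88.8° Ω.
Step 4 — Source phasor: V = 10.9∠136.8° V = -7.946 + j7.462 V.
Step 5 — Current: I = V / Z = -0.0161 - j0.01643 A = 0.02301∠-134.4° A.
Step 6 — Complex power: S = V·I* = 0.005293 - j0.2507 VA.
Step 7 — Real power: P = Re(S) = 0.005293 W.
Step 8 — Reactive power: Q = Im(S) = -0.2507 VAR.
Step 9 — Apparent power: |S| = 0.2508 VA.
Step 10 — Power factor: PF = P/|S| = 0.02111 (leading).

(a) P = 0.005293 W  (b) Q = -0.2507 VAR  (c) S = 0.2508 VA  (d) PF = 0.02111 (leading)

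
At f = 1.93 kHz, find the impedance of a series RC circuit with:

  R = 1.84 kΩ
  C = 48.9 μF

Step 1 — Angular frequency: ω = 2π·f = 2π·1930 = 1.213e+04 rad/s.
Step 2 — Component impedances:
  R: Z = R = 1840 Ω
  C: Z = 1/(jωC) = -j/(ω·C) = 0 - j1.686 Ω
Step 3 — Series combination: Z_total = R + C = 1840 - j1.686 Ω = 1840∠-0.1° Ω.

Z = 1840 - j1.686 Ω = 1840∠-0.1° Ω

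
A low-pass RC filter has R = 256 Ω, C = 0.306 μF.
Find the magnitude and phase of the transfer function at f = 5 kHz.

Step 1 — Angular frequency: ω = 2π·5000 = 3.142e+04 rad/s.
Step 2 — Transfer function: H(jω) = 1/(1 + jωRC).
Step 3 — Denominator: 1 + jωRC = 1 + j·3.142e+04·256·3.06e-07 = 1 + j2.461.
Step 4 — H = 0.1417 - j0.3488.
Step 5 — Magnitude: |H| = 0.3764 (-8.5 dB); phase: φ = -67.9°.

|H| = 0.3764 (-8.5 dB), φ = -67.9°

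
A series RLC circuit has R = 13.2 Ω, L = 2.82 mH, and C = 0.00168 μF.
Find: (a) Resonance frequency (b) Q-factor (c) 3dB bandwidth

Step 1 — Resonance condition Im(Z)=0 gives ω₀ = 1/√(LC).
Step 2 — ω₀ = 1/√(0.00282·1.68e-09) = 4.594e+05 rad/s.
Step 3 — f₀ = ω₀/(2π) = 7.312e+04 Hz.
Step 4 — Series Q: Q = ω₀L/R = 4.594e+05·0.00282/13.2 = 98.15.
Step 5 — 3dB bandwidth: Δω = ω₀/Q = 4681 rad/s; BW = Δω/(2π) = 745 Hz.

(a) f₀ = 7.312e+04 Hz  (b) Q = 98.15  (c) BW = 745 Hz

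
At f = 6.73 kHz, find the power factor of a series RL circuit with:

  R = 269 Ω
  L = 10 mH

Step 1 — Angular frequency: ω = 2π·f = 2π·6730 = 4.229e+04 rad/s.
Step 2 — Component impedances:
  R: Z = R = 269 Ω
  L: Z = jωL = j·4.229e+04·0.01 = 0 + j422.9 Ω
Step 3 — Series combination: Z_total = R + L = 269 + j422.9 Ω = 501.2∠57.5° Ω.
Step 4 — Power factor: PF = cos(φ) = Re(Z)/|Z| = 269/501.2 = 0.5367.
Step 5 — Type: Im(Z) = 422.9 ⇒ lagging (phase φ = 57.5°).

PF = 0.5367 (lagging, φ = 57.5°)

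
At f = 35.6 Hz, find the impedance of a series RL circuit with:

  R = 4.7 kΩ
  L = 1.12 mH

Step 1 — Angular frequency: ω = 2π·f = 2π·35.6 = 223.7 rad/s.
Step 2 — Component impedances:
  R: Z = R = 4700 Ω
  L: Z = jωL = j·223.7·0.00112 = 0 + j0.2505 Ω
Step 3 — Series combination: Z_total = R + L = 4700 + j0.2505 Ω = 4700∠0.0° Ω.

Z = 4700 + j0.2505 Ω = 4700∠0.0° Ω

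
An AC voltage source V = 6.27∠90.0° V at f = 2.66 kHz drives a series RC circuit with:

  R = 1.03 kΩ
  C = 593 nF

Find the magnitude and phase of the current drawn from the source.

Step 1 — Angular frequency: ω = 2π·f = 2π·2660 = 1.671e+04 rad/s.
Step 2 — Component impedances:
  R: Z = R = 1030 Ω
  C: Z = 1/(jωC) = -j/(ω·C) = 0 - j100.9 Ω
Step 3 — Series combination: Z_total = R + C = 1030 - j100.9 Ω = 1035∠-5.6° Ω.
Step 4 — Source phasor: V = 6.27∠90.0° V = 0 + j6.27 V.
Step 5 — Ohm's law: I = V / Z_total = (0 + j6.27) / (1030 - j100.9) = -0.0005906 + j0.00603 A.
Step 6 — Convert to polar: |I| = 0.006058 A, ∠I = 95.6°.

I = 0.006058∠95.6° A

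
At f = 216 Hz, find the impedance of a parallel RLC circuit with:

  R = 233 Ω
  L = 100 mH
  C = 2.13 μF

Step 1 — Angular frequency: ω = 2π·f = 2π·216 = 1357 rad/s.
Step 2 — Component impedances:
  R: Z = R = 233 Ω
  L: Z = jωL = j·1357·0.1 = 0 + j135.7 Ω
  C: Z = 1/(jωC) = -j/(ω·C) = 0 - j345.9 Ω
Step 3 — Parallel combination: 1/Z_total = 1/R + 1/L + 1/C; Z_total = 111.6 + j116.4 Ω = 161.2∠46.2° Ω.

Z = 111.6 + j116.4 Ω = 161.2∠46.2° Ω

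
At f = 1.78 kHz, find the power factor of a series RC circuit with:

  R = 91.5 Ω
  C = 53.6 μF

Step 1 — Angular frequency: ω = 2π·f = 2π·1780 = 1.118e+04 rad/s.
Step 2 — Component impedances:
  R: Z = R = 91.5 Ω
  C: Z = 1/(jωC) = -j/(ω·C) = 0 - j1.668 Ω
Step 3 — Series combination: Z_total = R + C = 91.5 - j1.668 Ω = 91.52∠-1.0° Ω.
Step 4 — Power factor: PF = cos(φ) = Re(Z)/|Z| = 91.5/91.52 = 0.9998.
Step 5 — Type: Im(Z) = -1.668 ⇒ leading (phase φ = -1.0°).

PF = 0.9998 (leading, φ = -1.0°)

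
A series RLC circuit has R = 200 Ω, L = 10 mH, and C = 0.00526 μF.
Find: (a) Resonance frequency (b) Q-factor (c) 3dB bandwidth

Step 1 — Resonance condition Im(Z)=0 gives ω₀ = 1/√(LC).
Step 2 — ω₀ = 1/√(0.01·5.26e-09) = 1.379e+05 rad/s.
Step 3 — f₀ = ω₀/(2π) = 2.194e+04 Hz.
Step 4 — Series Q: Q = ω₀L/R = 1.379e+05·0.01/200 = 6.894.
Step 5 — 3dB bandwidth: Δω = ω₀/Q = 2e+04 rad/s; BW = Δω/(2π) = 3183 Hz.

(a) f₀ = 2.194e+04 Hz  (b) Q = 6.894  (c) BW = 3183 Hz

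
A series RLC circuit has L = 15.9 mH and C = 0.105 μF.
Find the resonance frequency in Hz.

Step 1 — Resonance condition Im(Z)=0 gives ω₀ = 1/√(LC).
Step 2 — ω₀ = 1/√(0.0159·1.05e-07) = 2.447e+04 rad/s.
Step 3 — f₀ = ω₀/(2π) = 3895 Hz.

f₀ = 3895 Hz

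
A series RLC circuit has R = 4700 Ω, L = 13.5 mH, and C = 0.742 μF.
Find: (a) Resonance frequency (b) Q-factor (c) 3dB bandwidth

Step 1 — Resonance: ω₀ = 1/√(LC) = 1/√(0.0135·7.42e-07) = 9992 rad/s.
Step 2 — f₀ = ω₀/(2π) = 1590 Hz.
Step 3 — Series Q: Q = ω₀L/R = 9992·0.0135/4700 = 0.0287.
Step 4 — Bandwidth: Δω = ω₀/Q = 3.481e+05 rad/s; BW = Δω/(2π) = 5.541e+04 Hz.

(a) f₀ = 1590 Hz  (b) Q = 0.0287  (c) BW = 5.541e+04 Hz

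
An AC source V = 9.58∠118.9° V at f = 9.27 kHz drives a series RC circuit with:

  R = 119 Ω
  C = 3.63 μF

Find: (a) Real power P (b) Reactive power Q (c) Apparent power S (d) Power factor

Step 1 — Angular frequency: ω = 2π·f = 2π·9270 = 5.825e+04 rad/s.
Step 2 — Component impedances:
  R: Z = R = 119 Ω
  C: Z = 1/(jωC) = -j/(ω·C) = 0 - j4.73 Ω
Step 3 — Series combination: Z_total = R + C = 119 - j4.73 Ω = 119.1∠-2.3° Ω.
Step 4 — Source phasor: V = 9.58∠118.9° V = -4.63 + j8.387 V.
Step 5 — Current: I = V / Z = -0.04164 + j0.06882 A = 0.08044∠121.2° A.
Step 6 — Complex power: S = V·I* = 0.77 - j0.0306 VA.
Step 7 — Real power: P = Re(S) = 0.77 W.
Step 8 — Reactive power: Q = Im(S) = -0.0306 VAR.
Step 9 — Apparent power: |S| = 0.7706 VA.
Step 10 — Power factor: PF = P/|S| = 0.9992 (leading).

(a) P = 0.77 W  (b) Q = -0.0306 VAR  (c) S = 0.7706 VA  (d) PF = 0.9992 (leading)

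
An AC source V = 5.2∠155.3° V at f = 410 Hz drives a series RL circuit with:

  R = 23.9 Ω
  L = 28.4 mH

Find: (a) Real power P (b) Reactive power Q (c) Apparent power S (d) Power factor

Step 1 — Angular frequency: ω = 2π·f = 2π·410 = 2576 rad/s.
Step 2 — Component impedances:
  R: Z = R = 23.9 Ω
  L: Z = jωL = j·2576·0.0284 = 0 + j73.16 Ω
Step 3 — Series combination: Z_total = R + L = 23.9 + j73.16 Ω = 76.97∠71.9° Ω.
Step 4 — Source phasor: V = 5.2∠155.3° V = -4.724 + j2.173 V.
Step 5 — Current: I = V / Z = 0.007776 + j0.06711 A = 0.06756∠83.4° A.
Step 6 — Complex power: S = V·I* = 0.1091 + j0.334 VA.
Step 7 — Real power: P = Re(S) = 0.1091 W.
Step 8 — Reactive power: Q = Im(S) = 0.334 VAR.
Step 9 — Apparent power: |S| = 0.3513 VA.
Step 10 — Power factor: PF = P/|S| = 0.3105 (lagging).

(a) P = 0.1091 W  (b) Q = 0.334 VAR  (c) S = 0.3513 VA  (d) PF = 0.3105 (lagging)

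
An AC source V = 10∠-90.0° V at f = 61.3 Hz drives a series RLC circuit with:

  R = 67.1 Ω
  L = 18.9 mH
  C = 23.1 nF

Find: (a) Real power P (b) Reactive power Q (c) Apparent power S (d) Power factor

Step 1 — Angular frequency: ω = 2π·f = 2π·61.3 = 385.2 rad/s.
Step 2 — Component impedances:
  R: Z = R = 67.1 Ω
  L: Z = jωL = j·385.2·0.0189 = 0 + j7.28 Ω
  C: Z = 1/(jωC) = -j/(ω·C) = 0 - j1.124e+05 Ω
Step 3 — Series combination: Z_total = R + L + C = 67.1 - j1.124e+05 Ω = 1.124e+05∠-90.0° Ω.
Step 4 — Source phasor: V = 10∠-90.0° V = 0 - j10 V.
Step 5 — Current: I = V / Z = 8.898e-05 - j5.312e-08 A = 8.898e-05∠-0.0° A.
Step 6 — Complex power: S = V·I* = 5.312e-07 - j0.0008898 VA.
Step 7 — Real power: P = Re(S) = 5.312e-07 W.
Step 8 — Reactive power: Q = Im(S) = -0.0008898 VAR.
Step 9 — Apparent power: |S| = 0.0008898 VA.
Step 10 — Power factor: PF = P/|S| = 0.000597 (leading).

(a) P = 5.312e-07 W  (b) Q = -0.0008898 VAR  (c) S = 0.0008898 VA  (d) PF = 0.000597 (leading)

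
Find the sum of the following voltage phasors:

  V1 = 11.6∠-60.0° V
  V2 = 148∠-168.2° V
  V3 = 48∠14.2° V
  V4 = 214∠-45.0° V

Step 1 — Convert each phasor to rectangular form:
  V1 = 11.6·(cos(-60.0°) + j·sin(-60.0°)) = 5.8 - j10.05 V
  V2 = 148·(cos(-168.2°) + j·sin(-168.2°)) = -144.9 - j30.27 V
  V3 = 48·(cos(14.2°) + j·sin(14.2°)) = 46.53 + j11.77 V
  V4 = 214·(cos(-45.0°) + j·sin(-45.0°)) = 151.3 - j151.3 V
Step 2 — Sum components: V_total = 58.78 - j179.9 V.
Step 3 — Convert to polar: |V_total| = 189.2 V, ∠V_total = -71.9°.

V_total = 189.2∠-71.9° V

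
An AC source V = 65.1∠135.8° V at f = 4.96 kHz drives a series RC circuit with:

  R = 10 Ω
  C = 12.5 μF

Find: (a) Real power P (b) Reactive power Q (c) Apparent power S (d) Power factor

Step 1 — Angular frequency: ω = 2π·f = 2π·4960 = 3.116e+04 rad/s.
Step 2 — Component impedances:
  R: Z = R = 10 Ω
  C: Z = 1/(jωC) = -j/(ω·C) = 0 - j2.567 Ω
Step 3 — Series combination: Z_total = R + C = 10 - j2.567 Ω = 10.32∠-14.4° Ω.
Step 4 — Source phasor: V = 65.1∠135.8° V = -46.67 + j45.39 V.
Step 5 — Current: I = V / Z = -5.472 + j3.134 A = 6.306∠150.2° A.
Step 6 — Complex power: S = V·I* = 397.6 - j102.1 VA.
Step 7 — Real power: P = Re(S) = 397.6 W.
Step 8 — Reactive power: Q = Im(S) = -102.1 VAR.
Step 9 — Apparent power: |S| = 410.5 VA.
Step 10 — Power factor: PF = P/|S| = 0.9686 (leading).

(a) P = 397.6 W  (b) Q = -102.1 VAR  (c) S = 410.5 VA  (d) PF = 0.9686 (leading)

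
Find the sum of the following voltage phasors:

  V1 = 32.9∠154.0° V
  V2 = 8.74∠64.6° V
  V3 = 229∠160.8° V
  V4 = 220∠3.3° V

Step 1 — Convert each phasor to rectangular form:
  V1 = 32.9·(cos(154.0°) + j·sin(154.0°)) = -29.57 + j14.42 V
  V2 = 8.74·(cos(64.6°) + j·sin(64.6°)) = 3.749 + j7.895 V
  V3 = 229·(cos(160.8°) + j·sin(160.8°)) = -216.3 + j75.31 V
  V4 = 220·(cos(3.3°) + j·sin(3.3°)) = 219.6 + j12.66 V
Step 2 — Sum components: V_total = -22.45 + j110.3 V.
Step 3 — Convert to polar: |V_total| = 112.6 V, ∠V_total = 101.5°.

V_total = 112.6∠101.5° V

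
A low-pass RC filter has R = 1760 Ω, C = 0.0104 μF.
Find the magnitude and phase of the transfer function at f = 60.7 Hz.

Step 1 — Angular frequency: ω = 2π·60.7 = 381.4 rad/s.
Step 2 — Transfer function: H(jω) = 1/(1 + jωRC).
Step 3 — Denominator: 1 + jωRC = 1 + j·381.4·1760·1.04e-08 = 1 + j0.006981.
Step 4 — H = 1 - j0.006981.
Step 5 — Magnitude: |H| = 1 (-0.0 dB); phase: φ = -0.4°.

|H| = 1 (-0.0 dB), φ = -0.4°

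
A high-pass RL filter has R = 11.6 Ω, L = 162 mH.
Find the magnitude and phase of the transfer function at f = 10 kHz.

Step 1 — Angular frequency: ω = 2π·1e+04 = 6.283e+04 rad/s.
Step 2 — Transfer function: H(jω) = jωL/(R + jωL).
Step 3 — Numerator jωL = j·1.018e+04; denominator R + jωL = 11.6 + j1.018e+04.
Step 4 — H = 1 + j0.00114.
Step 5 — Magnitude: |H| = 1 (-0.0 dB); phase: φ = 0.1°.

|H| = 1 (-0.0 dB), φ = 0.1°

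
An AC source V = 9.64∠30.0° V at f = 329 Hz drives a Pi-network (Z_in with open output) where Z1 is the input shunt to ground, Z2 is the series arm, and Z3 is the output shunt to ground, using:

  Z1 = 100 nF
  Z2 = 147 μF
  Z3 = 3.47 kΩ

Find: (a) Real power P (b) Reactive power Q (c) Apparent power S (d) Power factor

Step 1 — Angular frequency: ω = 2π·f = 2π·329 = 2067 rad/s.
Step 2 — Component impedances:
  Z1: Z = 1/(jωC) = -j/(ω·C) = 0 - j4838 Ω
  Z2: Z = 1/(jωC) = -j/(ω·C) = 0 - j3.291 Ω
  Z3: Z = R = 3470 Ω
Step 3 — With open output, the series arm Z2 and the output shunt Z3 appear in series to ground: Z2 + Z3 = 3470 - j3.291 Ω.
Step 4 — Parallel with input shunt Z1: Z_in = Z1 || (Z2 + Z3) = 2289 - j1644 Ω = 2818∠-35.7° Ω.
Step 5 — Source phasor: V = 9.64∠30.0° V = 8.348 + j4.82 V.
Step 6 — Current: I = V / Z = 0.001408 + j0.003117 A = 0.00342∠65.7° A.
Step 7 — Complex power: S = V·I* = 0.02678 - j0.01924 VA.
Step 8 — Real power: P = Re(S) = 0.02678 W.
Step 9 — Reactive power: Q = Im(S) = -0.01924 VAR.
Step 10 — Apparent power: |S| = 0.03297 VA.
Step 11 — Power factor: PF = P/|S| = 0.8122 (leading).

(a) P = 0.02678 W  (b) Q = -0.01924 VAR  (c) S = 0.03297 VA  (d) PF = 0.8122 (leading)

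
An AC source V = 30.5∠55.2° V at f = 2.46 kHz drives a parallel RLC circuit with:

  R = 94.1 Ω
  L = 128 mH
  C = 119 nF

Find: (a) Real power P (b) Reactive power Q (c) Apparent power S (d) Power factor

Step 1 — Angular frequency: ω = 2π·f = 2π·2460 = 1.546e+04 rad/s.
Step 2 — Component impedances:
  R: Z = R = 94.1 Ω
  L: Z = jωL = j·1.546e+04·0.128 = 0 + j1978 Ω
  C: Z = 1/(jωC) = -j/(ω·C) = 0 - j543.7 Ω
Step 3 — Parallel combination: 1/Z_total = 1/R + 1/L + 1/C; Z_total = 92.64 - j11.63 Ω = 93.37∠-7.2° Ω.
Step 4 — Source phasor: V = 30.5∠55.2° V = 17.41 + j25.05 V.
Step 5 — Current: I = V / Z = 0.1516 + j0.2894 A = 0.3267∠62.4° A.
Step 6 — Complex power: S = V·I* = 9.886 - j1.241 VA.
Step 7 — Real power: P = Re(S) = 9.886 W.
Step 8 — Reactive power: Q = Im(S) = -1.241 VAR.
Step 9 — Apparent power: |S| = 9.963 VA.
Step 10 — Power factor: PF = P/|S| = 0.9922 (leading).

(a) P = 9.886 W  (b) Q = -1.241 VAR  (c) S = 9.963 VA  (d) PF = 0.9922 (leading)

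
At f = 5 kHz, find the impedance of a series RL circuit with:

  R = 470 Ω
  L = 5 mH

Step 1 — Angular frequency: ω = 2π·f = 2π·5000 = 3.142e+04 rad/s.
Step 2 — Component impedances:
  R: Z = R = 470 Ω
  L: Z = jωL = j·3.142e+04·0.005 = 0 + j157.1 Ω
Step 3 — Series combination: Z_total = R + L = 470 + j157.1 Ω = 495.6∠18.5° Ω.

Z = 470 + j157.1 Ω = 495.6∠18.5° Ω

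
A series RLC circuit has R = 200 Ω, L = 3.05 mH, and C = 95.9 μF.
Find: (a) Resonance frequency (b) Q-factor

Step 1 — Resonance condition Im(Z)=0 gives ω₀ = 1/√(LC).
Step 2 — ω₀ = 1/√(0.00305·9.59e-05) = 1849 rad/s.
Step 3 — f₀ = ω₀/(2π) = 294.3 Hz.
Step 4 — Series Q: Q = ω₀L/R = 1849·0.00305/200 = 0.0282.

(a) f₀ = 294.3 Hz  (b) Q = 0.0282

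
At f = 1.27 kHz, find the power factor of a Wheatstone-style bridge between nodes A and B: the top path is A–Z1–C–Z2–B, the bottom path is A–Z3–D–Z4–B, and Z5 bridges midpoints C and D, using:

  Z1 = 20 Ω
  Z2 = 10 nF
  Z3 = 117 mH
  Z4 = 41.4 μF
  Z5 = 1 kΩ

Step 1 — Angular frequency: ω = 2π·f = 2π·1270 = 7980 rad/s.
Step 2 — Component impedances:
  Z1: Z = R = 20 Ω
  Z2: Z = 1/(jωC) = -j/(ω·C) = 0 - j1.253e+04 Ω
  Z3: Z = jωL = j·7980·0.117 = 0 + j933.6 Ω
  Z4: Z = 1/(jωC) = -j/(ω·C) = 0 - j3.027 Ω
  Z5: Z = R = 1000 Ω
Step 3 — Bridge requires nodal analysis (the Z5 bridge couples midpoints C and D, so the two paths cannot be reduced to a simple series/parallel combination). Setting node B to ground and injecting 1 A at node A, the 3-node admittance system at A, C, D solves to V_A = Z_AB = 502.5 + j506.6 Ω = 713.6∠45.2° Ω.
Step 4 — Power factor: PF = cos(φ) = Re(Z)/|Z| = 502.5/713.6 = 0.7042.
Step 5 — Type: Im(Z) = 506.6 ⇒ lagging (phase φ = 45.2°).

PF = 0.7042 (lagging, φ = 45.2°)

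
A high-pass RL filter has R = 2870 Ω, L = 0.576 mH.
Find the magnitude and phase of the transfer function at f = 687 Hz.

Step 1 — Angular frequency: ω = 2π·687 = 4317 rad/s.
Step 2 — Transfer function: H(jω) = jωL/(R + jωL).
Step 3 — Numerator jωL = j·2.486; denominator R + jωL = 2870 + j2.486.
Step 4 — H = 7.505e-07 + j0.0008663.
Step 5 — Magnitude: |H| = 0.0008663 (-61.2 dB); phase: φ = 90.0°.

|H| = 0.0008663 (-61.2 dB), φ = 90.0°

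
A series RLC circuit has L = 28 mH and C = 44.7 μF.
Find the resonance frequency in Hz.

Step 1 — Resonance condition Im(Z)=0 gives ω₀ = 1/√(LC).
Step 2 — ω₀ = 1/√(0.028·4.47e-05) = 893.9 rad/s.
Step 3 — f₀ = ω₀/(2π) = 142.3 Hz.

f₀ = 142.3 Hz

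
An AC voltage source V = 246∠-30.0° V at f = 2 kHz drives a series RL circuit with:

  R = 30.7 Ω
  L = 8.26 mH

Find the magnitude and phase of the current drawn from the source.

Step 1 — Angular frequency: ω = 2π·f = 2π·2000 = 1.257e+04 rad/s.
Step 2 — Component impedances:
  R: Z = R = 30.7 Ω
  L: Z = jωL = j·1.257e+04·0.00826 = 0 + j103.8 Ω
Step 3 — Series combination: Z_total = R + L = 30.7 + j103.8 Ω = 108.2∠73.5° Ω.
Step 4 — Source phasor: V = 246∠-30.0° V = 213 - j123 V.
Step 5 — Ohm's law: I = V / Z_total = (213 - j123) / (30.7 + j103.8) = -0.5315 - j2.21 A.
Step 6 — Convert to polar: |I| = 2.273 A, ∠I = -103.5°.

I = 2.273∠-103.5° A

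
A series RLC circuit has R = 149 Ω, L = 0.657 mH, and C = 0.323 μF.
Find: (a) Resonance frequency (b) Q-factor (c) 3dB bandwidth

Step 1 — Resonance condition Im(Z)=0 gives ω₀ = 1/√(LC).
Step 2 — ω₀ = 1/√(0.000657·3.23e-07) = 6.865e+04 rad/s.
Step 3 — f₀ = ω₀/(2π) = 1.093e+04 Hz.
Step 4 — Series Q: Q = ω₀L/R = 6.865e+04·0.000657/149 = 0.3027.
Step 5 — 3dB bandwidth: Δω = ω₀/Q = 2.268e+05 rad/s; BW = Δω/(2π) = 3.609e+04 Hz.

(a) f₀ = 1.093e+04 Hz  (b) Q = 0.3027  (c) BW = 3.609e+04 Hz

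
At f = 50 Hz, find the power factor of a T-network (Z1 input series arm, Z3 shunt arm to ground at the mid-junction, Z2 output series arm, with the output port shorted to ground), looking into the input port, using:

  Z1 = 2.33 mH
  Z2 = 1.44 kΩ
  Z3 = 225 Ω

Step 1 — Angular frequency: ω = 2π·f = 2π·50 = 314.2 rad/s.
Step 2 — Component impedances:
  Z1: Z = jωL = j·314.2·0.00233 = 0 + j0.732 Ω
  Z2: Z = R = 1440 Ω
  Z3: Z = R = 225 Ω
Step 3 — With the output port shorted to ground, the output series arm Z2 runs from the junction to ground; the shunt arm Z3 also runs from the junction to ground. They appear in parallel: Z3 || Z2 = 194.6 Ω.
Step 4 — Series with input arm Z1: Z_in = Z1 + (Z3 || Z2) = 194.6 + j0.732 Ω = 194.6∠0.2° Ω.
Step 5 — Power factor: PF = cos(φ) = Re(Z)/|Z| = 194.6/194.6 = 1.
Step 6 — Type: Im(Z) = 0.732 ⇒ lagging (phase φ = 0.2°).

PF = 1 (lagging, φ = 0.2°)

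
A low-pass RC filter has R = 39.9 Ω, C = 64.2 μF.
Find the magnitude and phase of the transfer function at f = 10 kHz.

Step 1 — Angular frequency: ω = 2π·1e+04 = 6.283e+04 rad/s.
Step 2 — Transfer function: H(jω) = 1/(1 + jωRC).
Step 3 — Denominator: 1 + jωRC = 1 + j·6.283e+04·39.9·6.42e-05 = 1 + j160.9.
Step 4 — H = 3.86e-05 - j0.006213.
Step 5 — Magnitude: |H| = 0.006213 (-44.1 dB); phase: φ = -89.6°.

|H| = 0.006213 (-44.1 dB), φ = -89.6°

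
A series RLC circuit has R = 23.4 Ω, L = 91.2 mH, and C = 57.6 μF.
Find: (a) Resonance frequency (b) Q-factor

Step 1 — Resonance condition Im(Z)=0 gives ω₀ = 1/√(LC).
Step 2 — ω₀ = 1/√(0.0912·5.76e-05) = 436.3 rad/s.
Step 3 — f₀ = ω₀/(2π) = 69.44 Hz.
Step 4 — Series Q: Q = ω₀L/R = 436.3·0.0912/23.4 = 1.7.

(a) f₀ = 69.44 Hz  (b) Q = 1.7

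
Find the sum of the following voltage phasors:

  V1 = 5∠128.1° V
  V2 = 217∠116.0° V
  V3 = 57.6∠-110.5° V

Step 1 — Convert each phasor to rectangular form:
  V1 = 5·(cos(128.1°) + j·sin(128.1°)) = -3.085 + j3.935 V
  V2 = 217·(cos(116.0°) + j·sin(116.0°)) = -95.13 + j195 V
  V3 = 57.6·(cos(-110.5°) + j·sin(-110.5°)) = -20.17 - j53.95 V
Step 2 — Sum components: V_total = -118.4 + j145 V.
Step 3 — Convert to polar: |V_total| = 187.2 V, ∠V_total = 129.2°.

V_total = 187.2∠129.2° V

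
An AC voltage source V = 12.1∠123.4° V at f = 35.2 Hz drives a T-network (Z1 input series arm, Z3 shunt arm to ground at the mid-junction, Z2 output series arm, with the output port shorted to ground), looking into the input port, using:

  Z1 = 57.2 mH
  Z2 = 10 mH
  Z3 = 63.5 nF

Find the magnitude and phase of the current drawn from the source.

Step 1 — Angular frequency: ω = 2π·f = 2π·35.2 = 221.2 rad/s.
Step 2 — Component impedances:
  Z1: Z = jωL = j·221.2·0.0572 = 0 + j12.65 Ω
  Z2: Z = jωL = j·221.2·0.01 = 0 + j2.212 Ω
  Z3: Z = 1/(jωC) = -j/(ω·C) = 0 - j7.12e+04 Ω
Step 3 — With the output port shorted to ground, the output series arm Z2 runs from the junction to ground; the shunt arm Z3 also runs from the junction to ground. They appear in parallel: Z3 || Z2 = 0 + j2.212 Ω.
Step 4 — Series with input arm Z1: Z_in = Z1 + (Z3 || Z2) = 0 + j14.86 Ω = 14.86∠90.0° Ω.
Step 5 — Source phasor: V = 12.1∠123.4° V = -6.661 + j10.1 V.
Step 6 — Ohm's law: I = V / Z_total = (-6.661 + j10.1) / (0 + j14.86) = 0.6797 + j0.4482 A.
Step 7 — Convert to polar: |I| = 0.8141 A, ∠I = 33.4°.

I = 0.8141∠33.4° A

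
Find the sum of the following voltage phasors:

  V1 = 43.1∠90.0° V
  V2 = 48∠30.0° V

Step 1 — Convert each phasor to rectangular form:
  V1 = 43.1·(cos(90.0°) + j·sin(90.0°)) = 0 + j43.1 V
  V2 = 48·(cos(30.0°) + j·sin(30.0°)) = 41.57 + j24 V
Step 2 — Sum components: V_total = 41.57 + j67.1 V.
Step 3 — Convert to polar: |V_total| = 78.93 V, ∠V_total = 58.2°.

V_total = 78.93∠58.2° V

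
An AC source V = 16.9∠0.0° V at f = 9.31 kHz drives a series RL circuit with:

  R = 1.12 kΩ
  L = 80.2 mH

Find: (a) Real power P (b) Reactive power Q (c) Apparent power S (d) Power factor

Step 1 — Angular frequency: ω = 2π·f = 2π·9310 = 5.85e+04 rad/s.
Step 2 — Component impedances:
  R: Z = R = 1120 Ω
  L: Z = jωL = j·5.85e+04·0.0802 = 0 + j4691 Ω
Step 3 — Series combination: Z_total = R + L = 1120 + j4691 Ω = 4823∠76.6° Ω.
Step 4 — Source phasor: V = 16.9∠0.0° V = 16.9 V.
Step 5 — Current: I = V / Z = 0.0008136 - j0.003408 A = 0.003504∠-76.6° A.
Step 6 — Complex power: S = V·I* = 0.01375 + j0.0576 VA.
Step 7 — Real power: P = Re(S) = 0.01375 W.
Step 8 — Reactive power: Q = Im(S) = 0.0576 VAR.
Step 9 — Apparent power: |S| = 0.05922 VA.
Step 10 — Power factor: PF = P/|S| = 0.2322 (lagging).

(a) P = 0.01375 W  (b) Q = 0.0576 VAR  (c) S = 0.05922 VA  (d) PF = 0.2322 (lagging)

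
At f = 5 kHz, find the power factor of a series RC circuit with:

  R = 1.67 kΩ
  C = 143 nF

Step 1 — Angular frequency: ω = 2π·f = 2π·5000 = 3.142e+04 rad/s.
Step 2 — Component impedances:
  R: Z = R = 1670 Ω
  C: Z = 1/(jωC) = -j/(ω·C) = 0 - j222.6 Ω
Step 3 — Series combination: Z_total = R + C = 1670 - j222.6 Ω = 1685∠-7.6° Ω.
Step 4 — Power factor: PF = cos(φ) = Re(Z)/|Z| = 1670/1684.8 = 0.9912.
Step 5 — Type: Im(Z) = -222.6 ⇒ leading (phase φ = -7.6°).

PF = 0.9912 (leading, φ = -7.6°)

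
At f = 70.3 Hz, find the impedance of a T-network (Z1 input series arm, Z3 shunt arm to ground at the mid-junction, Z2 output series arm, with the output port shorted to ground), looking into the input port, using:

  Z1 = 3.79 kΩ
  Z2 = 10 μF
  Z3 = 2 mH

Step 1 — Angular frequency: ω = 2π·f = 2π·70.3 = 441.7 rad/s.
Step 2 — Component impedances:
  Z1: Z = R = 3790 Ω
  Z2: Z = 1/(jωC) = -j/(ω·C) = 0 - j226.4 Ω
  Z3: Z = jωL = j·441.7·0.002 = 0 + j0.8834 Ω
Step 3 — With the output port shorted to ground, the output series arm Z2 runs from the junction to ground; the shunt arm Z3 also runs from the junction to ground. They appear in parallel: Z3 || Z2 = 0 + j0.8869 Ω.
Step 4 — Series with input arm Z1: Z_in = Z1 + (Z3 || Z2) = 3790 + j0.8869 Ω = 3790∠0.0° Ω.

Z = 3790 + j0.8869 Ω = 3790∠0.0° Ω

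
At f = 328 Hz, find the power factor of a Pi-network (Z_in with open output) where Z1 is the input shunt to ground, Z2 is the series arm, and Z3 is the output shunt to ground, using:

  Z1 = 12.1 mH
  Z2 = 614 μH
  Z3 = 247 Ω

Step 1 — Angular frequency: ω = 2π·f = 2π·328 = 2061 rad/s.
Step 2 — Component impedances:
  Z1: Z = jωL = j·2061·0.0121 = 0 + j24.94 Ω
  Z2: Z = jωL = j·2061·0.000614 = 0 + j1.265 Ω
  Z3: Z = R = 247 Ω
Step 3 — With open output, the series arm Z2 and the output shunt Z3 appear in series to ground: Z2 + Z3 = 247 + j1.265 Ω.
Step 4 — Parallel with input shunt Z1: Z_in = Z1 || (Z2 + Z3) = 2.49 + j24.67 Ω = 24.8∠84.2° Ω.
Step 5 — Power factor: PF = cos(φ) = Re(Z)/|Z| = 2.49/24.8 = 0.1004.
Step 6 — Type: Im(Z) = 24.67 ⇒ lagging (phase φ = 84.2°).

PF = 0.1004 (lagging, φ = 84.2°)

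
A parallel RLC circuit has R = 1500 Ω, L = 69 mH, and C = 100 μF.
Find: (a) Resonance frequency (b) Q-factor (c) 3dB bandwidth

Step 1 — Resonance: ω₀ = 1/√(LC) = 1/√(0.069·0.0001) = 380.7 rad/s.
Step 2 — f₀ = ω₀/(2π) = 60.59 Hz.
Step 3 — Parallel Q: Q = R/(ω₀L) = 1500/(380.7·0.069) = 57.1.
Step 4 — Bandwidth: Δω = ω₀/Q = 6.667 rad/s; BW = Δω/(2π) = 1.061 Hz.

(a) f₀ = 60.59 Hz  (b) Q = 57.1  (c) BW = 1.061 Hz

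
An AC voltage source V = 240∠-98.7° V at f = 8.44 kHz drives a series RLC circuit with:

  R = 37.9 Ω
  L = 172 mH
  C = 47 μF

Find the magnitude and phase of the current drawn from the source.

Step 1 — Angular frequency: ω = 2π·f = 2π·8440 = 5.303e+04 rad/s.
Step 2 — Component impedances:
  R: Z = R = 37.9 Ω
  L: Z = jωL = j·5.303e+04·0.172 = 0 + j9121 Ω
  C: Z = 1/(jωC) = -j/(ω·C) = 0 - j0.4012 Ω
Step 3 — Series combination: Z_total = R + L + C = 37.9 + j9121 Ω = 9121∠89.8° Ω.
Step 4 — Source phasor: V = 240∠-98.7° V = -36.3 - j237.2 V.
Step 5 — Ohm's law: I = V / Z_total = (-36.3 - j237.2) / (37.9 + j9121) = -0.02603 + j0.003872 A.
Step 6 — Convert to polar: |I| = 0.02631 A, ∠I = 171.5°.

I = 0.02631∠171.5° A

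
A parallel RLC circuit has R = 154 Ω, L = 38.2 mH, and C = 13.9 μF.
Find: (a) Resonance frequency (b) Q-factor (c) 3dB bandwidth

Step 1 — Resonance: ω₀ = 1/√(LC) = 1/√(0.0382·1.39e-05) = 1372 rad/s.
Step 2 — f₀ = ω₀/(2π) = 218.4 Hz.
Step 3 — Parallel Q: Q = R/(ω₀L) = 154/(1372·0.0382) = 2.938.
Step 4 — Bandwidth: Δω = ω₀/Q = 467.2 rad/s; BW = Δω/(2π) = 74.35 Hz.

(a) f₀ = 218.4 Hz  (b) Q = 2.938  (c) BW = 74.35 Hz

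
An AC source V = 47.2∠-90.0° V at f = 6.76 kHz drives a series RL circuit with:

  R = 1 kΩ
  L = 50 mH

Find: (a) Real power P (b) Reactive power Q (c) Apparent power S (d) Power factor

Step 1 — Angular frequency: ω = 2π·f = 2π·6760 = 4.247e+04 rad/s.
Step 2 — Component impedances:
  R: Z = R = 1000 Ω
  L: Z = jωL = j·4.247e+04·0.05 = 0 + j2124 Ω
Step 3 — Series combination: Z_total = R + L = 1000 + j2124 Ω = 2347∠64.8° Ω.
Step 4 — Source phasor: V = 47.2∠-90.0° V = 0 - j47.2 V.
Step 5 — Current: I = V / Z = -0.01819 - j0.008566 A = 0.02011∠-154.8° A.
Step 6 — Complex power: S = V·I* = 0.4043 + j0.8586 VA.
Step 7 — Real power: P = Re(S) = 0.4043 W.
Step 8 — Reactive power: Q = Im(S) = 0.8586 VAR.
Step 9 — Apparent power: |S| = 0.9491 VA.
Step 10 — Power factor: PF = P/|S| = 0.426 (lagging).

(a) P = 0.4043 W  (b) Q = 0.8586 VAR  (c) S = 0.9491 VA  (d) PF = 0.426 (lagging)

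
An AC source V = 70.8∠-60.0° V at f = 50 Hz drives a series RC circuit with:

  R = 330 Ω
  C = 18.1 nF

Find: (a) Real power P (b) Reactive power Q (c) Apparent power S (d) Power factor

Step 1 — Angular frequency: ω = 2π·f = 2π·50 = 314.2 rad/s.
Step 2 — Component impedances:
  R: Z = R = 330 Ω
  C: Z = 1/(jωC) = -j/(ω·C) = 0 - j1.759e+05 Ω
Step 3 — Series combination: Z_total = R + C = 330 - j1.759e+05 Ω = 1.759e+05∠-89.9° Ω.
Step 4 — Source phasor: V = 70.8∠-60.0° V = 35.4 - j61.31 V.
Step 5 — Current: I = V / Z = 0.000349 + j0.0002006 A = 0.0004026∠29.9° A.
Step 6 — Complex power: S = V·I* = 5.349e-05 - j0.0285 VA.
Step 7 — Real power: P = Re(S) = 5.349e-05 W.
Step 8 — Reactive power: Q = Im(S) = -0.0285 VAR.
Step 9 — Apparent power: |S| = 0.0285 VA.
Step 10 — Power factor: PF = P/|S| = 0.001876 (leading).

(a) P = 5.349e-05 W  (b) Q = -0.0285 VAR  (c) S = 0.0285 VA  (d) PF = 0.001876 (leading)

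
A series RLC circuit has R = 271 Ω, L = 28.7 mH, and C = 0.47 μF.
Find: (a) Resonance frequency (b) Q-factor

Step 1 — Resonance condition Im(Z)=0 gives ω₀ = 1/√(LC).
Step 2 — ω₀ = 1/√(0.0287·4.7e-07) = 8610 rad/s.
Step 3 — f₀ = ω₀/(2π) = 1370 Hz.
Step 4 — Series Q: Q = ω₀L/R = 8610·0.0287/271 = 0.9118.

(a) f₀ = 1370 Hz  (b) Q = 0.9118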